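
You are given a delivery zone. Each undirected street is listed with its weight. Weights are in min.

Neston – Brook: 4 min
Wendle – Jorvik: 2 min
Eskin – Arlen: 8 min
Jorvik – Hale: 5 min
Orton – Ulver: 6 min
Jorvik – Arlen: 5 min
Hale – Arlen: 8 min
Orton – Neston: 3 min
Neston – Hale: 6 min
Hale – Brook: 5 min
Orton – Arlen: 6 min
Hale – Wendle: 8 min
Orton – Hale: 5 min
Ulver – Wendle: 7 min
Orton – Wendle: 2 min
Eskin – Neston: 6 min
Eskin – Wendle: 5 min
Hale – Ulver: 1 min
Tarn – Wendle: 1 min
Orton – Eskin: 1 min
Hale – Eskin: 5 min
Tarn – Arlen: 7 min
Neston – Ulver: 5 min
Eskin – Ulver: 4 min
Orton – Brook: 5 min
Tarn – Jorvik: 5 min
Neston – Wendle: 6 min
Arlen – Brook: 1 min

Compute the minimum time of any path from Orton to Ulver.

5 min

Enumerating some paths:
Orton - Eskin - Ulver: 1+4 = 5
Orton - Hale - Ulver: 5+1 = 6
The minimum is 5 min via Orton - Eskin - Ulver.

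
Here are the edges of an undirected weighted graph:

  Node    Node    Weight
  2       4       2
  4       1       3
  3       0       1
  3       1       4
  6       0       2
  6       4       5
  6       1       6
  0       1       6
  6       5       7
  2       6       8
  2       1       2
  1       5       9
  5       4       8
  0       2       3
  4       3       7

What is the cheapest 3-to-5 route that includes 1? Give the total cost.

Shortest 3→1: 3 → 1 = 4
Best 1 to 5: 1 → 5 costing 9
Total via 1: 4 + 9 = 13.

13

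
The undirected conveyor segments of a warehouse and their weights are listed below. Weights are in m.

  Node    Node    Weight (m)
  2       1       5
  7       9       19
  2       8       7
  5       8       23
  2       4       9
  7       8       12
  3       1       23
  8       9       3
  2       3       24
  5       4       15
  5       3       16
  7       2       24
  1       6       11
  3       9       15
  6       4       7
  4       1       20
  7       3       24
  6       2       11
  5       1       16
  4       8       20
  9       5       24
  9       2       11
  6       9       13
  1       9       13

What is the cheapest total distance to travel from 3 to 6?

28 m

Running Dijkstra from 3:
3: 0
9: 15  (via 3)
5: 16  (via 3)
8: 18  (via 9)
1: 23  (via 3)
2: 24  (via 3)
7: 24  (via 3)
6: 28  (via 9)
Shortest route: 3 → 9 → 6 = 28 m.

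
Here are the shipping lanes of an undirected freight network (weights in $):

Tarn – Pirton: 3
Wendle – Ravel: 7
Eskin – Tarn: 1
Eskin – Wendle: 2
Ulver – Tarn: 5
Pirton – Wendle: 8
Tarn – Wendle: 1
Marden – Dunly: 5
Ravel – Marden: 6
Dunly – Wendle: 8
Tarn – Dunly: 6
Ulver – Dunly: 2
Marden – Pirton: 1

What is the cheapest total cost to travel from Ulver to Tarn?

Enumerating some paths:
Ulver–Tarn: 5 = 5
Ulver–Dunly–Marden–Pirton–Tarn: 2+5+1+3 = 11
Ulver–Dunly–Tarn: 2+6 = 8
Ulver–Dunly–Wendle–Tarn: 2+8+1 = 11
Cheapest is Ulver–Tarn at $5.

$5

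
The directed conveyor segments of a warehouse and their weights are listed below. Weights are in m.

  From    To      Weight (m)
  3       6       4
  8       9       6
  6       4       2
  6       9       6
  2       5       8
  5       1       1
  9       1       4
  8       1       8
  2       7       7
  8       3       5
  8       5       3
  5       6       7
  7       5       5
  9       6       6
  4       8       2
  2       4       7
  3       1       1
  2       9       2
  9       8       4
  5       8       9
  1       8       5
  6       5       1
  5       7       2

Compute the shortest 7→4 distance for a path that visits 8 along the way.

Shortest 7→8: 7 → 5 → 1 → 8 = 11
Best 8 to 4: 8 → 3 → 6 → 4 costing 11
Total via 8: 11 + 11 = 22 m.

22 m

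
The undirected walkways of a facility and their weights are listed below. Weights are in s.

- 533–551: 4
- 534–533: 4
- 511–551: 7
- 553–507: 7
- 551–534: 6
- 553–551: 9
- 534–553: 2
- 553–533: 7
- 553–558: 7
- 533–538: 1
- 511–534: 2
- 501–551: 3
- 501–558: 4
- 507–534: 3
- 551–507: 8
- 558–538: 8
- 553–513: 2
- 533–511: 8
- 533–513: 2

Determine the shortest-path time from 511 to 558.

Settle nodes by increasing distance from 511:
511: 0
534: 2  (via 511)
553: 4  (via 534)
507: 5  (via 534)
533: 6  (via 534)
513: 6  (via 553)
551: 7  (via 511)
538: 7  (via 533)
501: 10  (via 551)
558: 11  (via 553)
Shortest route: 511 → 534 → 553 → 558 = 11 s.

11 s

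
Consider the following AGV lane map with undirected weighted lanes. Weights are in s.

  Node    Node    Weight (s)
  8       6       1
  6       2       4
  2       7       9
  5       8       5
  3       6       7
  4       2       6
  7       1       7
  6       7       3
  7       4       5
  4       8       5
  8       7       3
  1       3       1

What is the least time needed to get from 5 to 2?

10 s

Enumerating some paths:
5 - 8 - 7 - 6 - 2: 5+3+3+4 = 15
5 - 8 - 6 - 2: 5+1+4 = 10
5 - 8 - 4 - 2: 5+5+6 = 16
The minimum is 10 s via 5 - 8 - 6 - 2.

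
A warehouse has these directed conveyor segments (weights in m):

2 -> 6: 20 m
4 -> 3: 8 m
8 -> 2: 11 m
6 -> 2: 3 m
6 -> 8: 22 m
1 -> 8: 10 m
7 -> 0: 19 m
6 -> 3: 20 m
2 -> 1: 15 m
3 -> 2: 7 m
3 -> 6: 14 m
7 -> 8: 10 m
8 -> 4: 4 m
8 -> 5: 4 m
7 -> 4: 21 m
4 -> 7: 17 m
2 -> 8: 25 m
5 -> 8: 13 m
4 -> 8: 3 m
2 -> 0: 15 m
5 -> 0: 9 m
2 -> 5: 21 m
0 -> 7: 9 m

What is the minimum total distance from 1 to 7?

31 m

Shortest distances from 1:
1: 0
8: 10  (via 1)
4: 14  (via 8)
5: 14  (via 8)
2: 21  (via 8)
3: 22  (via 4)
0: 23  (via 5)
7: 31  (via 4)
Shortest route: 1–8–4–7 = 31 m.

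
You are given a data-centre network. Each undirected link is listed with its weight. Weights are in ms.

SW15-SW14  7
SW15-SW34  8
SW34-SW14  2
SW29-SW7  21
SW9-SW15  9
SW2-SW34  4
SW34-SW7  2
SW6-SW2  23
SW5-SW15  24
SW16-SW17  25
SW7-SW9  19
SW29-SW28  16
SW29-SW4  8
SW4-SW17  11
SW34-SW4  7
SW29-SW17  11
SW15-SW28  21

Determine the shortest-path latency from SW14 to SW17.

20 ms

Settle nodes by increasing distance from SW14:
SW14: 0
SW34: 2  (via SW14)
SW7: 4  (via SW34)
SW2: 6  (via SW34)
SW15: 7  (via SW14)
SW4: 9  (via SW34)
SW9: 16  (via SW15)
SW29: 17  (via SW4)
SW17: 20  (via SW4)
Shortest route: SW14 → SW34 → SW4 → SW17 = 20 ms.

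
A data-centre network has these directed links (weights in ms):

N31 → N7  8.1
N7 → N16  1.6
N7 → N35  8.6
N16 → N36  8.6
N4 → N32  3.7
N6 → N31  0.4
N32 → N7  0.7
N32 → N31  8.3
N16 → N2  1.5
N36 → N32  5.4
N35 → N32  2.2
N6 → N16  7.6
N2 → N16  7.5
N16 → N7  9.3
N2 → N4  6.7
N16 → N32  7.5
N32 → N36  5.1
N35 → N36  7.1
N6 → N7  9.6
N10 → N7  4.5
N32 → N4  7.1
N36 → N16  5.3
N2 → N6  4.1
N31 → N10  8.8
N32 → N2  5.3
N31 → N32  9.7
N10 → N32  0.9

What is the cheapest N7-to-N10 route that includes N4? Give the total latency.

Best N7 to N4: N7 → N16 → N2 → N4 costing 9.8
Best N4 to N10: N4 → N32 → N31 → N10 costing 20.8
Total via N4: 9.8 + 20.8 = 30.6 ms.

30.6 ms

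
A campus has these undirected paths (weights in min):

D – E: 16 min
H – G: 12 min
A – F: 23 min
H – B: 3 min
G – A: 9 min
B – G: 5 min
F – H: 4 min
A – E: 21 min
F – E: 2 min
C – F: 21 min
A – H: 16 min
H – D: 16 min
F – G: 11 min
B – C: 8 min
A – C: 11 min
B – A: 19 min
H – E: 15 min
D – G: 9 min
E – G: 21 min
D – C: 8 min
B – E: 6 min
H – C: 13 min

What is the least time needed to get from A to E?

20 min

Candidate routes:
A → G → F → E: 9+11+2 = 22
A → G → B → E: 9+5+6 = 20
A → E: 21 = 21
A → H → F → E: 16+4+2 = 22
Cheapest is A → G → B → E at 20 min.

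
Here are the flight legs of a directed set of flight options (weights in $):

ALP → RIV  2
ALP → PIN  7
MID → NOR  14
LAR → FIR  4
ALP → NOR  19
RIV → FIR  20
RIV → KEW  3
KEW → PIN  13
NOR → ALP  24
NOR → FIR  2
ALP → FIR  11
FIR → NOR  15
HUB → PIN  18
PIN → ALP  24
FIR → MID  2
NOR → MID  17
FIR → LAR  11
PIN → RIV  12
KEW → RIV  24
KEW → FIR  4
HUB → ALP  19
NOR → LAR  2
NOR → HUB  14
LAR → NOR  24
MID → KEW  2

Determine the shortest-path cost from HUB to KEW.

Candidate routes:
HUB–ALP–RIV–KEW: 19+2+3 = 24
HUB–ALP–FIR–MID–KEW: 19+11+2+2 = 34
HUB–PIN–RIV–KEW: 18+12+3 = 33
The minimum is $24 via HUB–ALP–RIV–KEW.

$24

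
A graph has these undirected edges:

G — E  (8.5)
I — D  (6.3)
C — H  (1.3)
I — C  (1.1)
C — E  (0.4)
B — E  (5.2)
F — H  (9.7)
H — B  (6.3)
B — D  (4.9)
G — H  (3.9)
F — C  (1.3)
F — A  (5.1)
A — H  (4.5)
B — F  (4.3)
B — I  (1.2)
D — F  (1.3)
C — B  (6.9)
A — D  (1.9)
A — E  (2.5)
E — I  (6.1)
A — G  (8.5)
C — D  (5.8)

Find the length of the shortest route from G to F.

Compare a few routes:
G–E–C–F: 8.5+0.4+1.3 = 10.2
G–H–C–F: 3.9+1.3+1.3 = 6.5
G–H–C–E–A–D–F: 3.9+1.3+0.4+2.5+1.9+1.3 = 11.3
Cheapest is G–H–C–F at 6.5.

6.5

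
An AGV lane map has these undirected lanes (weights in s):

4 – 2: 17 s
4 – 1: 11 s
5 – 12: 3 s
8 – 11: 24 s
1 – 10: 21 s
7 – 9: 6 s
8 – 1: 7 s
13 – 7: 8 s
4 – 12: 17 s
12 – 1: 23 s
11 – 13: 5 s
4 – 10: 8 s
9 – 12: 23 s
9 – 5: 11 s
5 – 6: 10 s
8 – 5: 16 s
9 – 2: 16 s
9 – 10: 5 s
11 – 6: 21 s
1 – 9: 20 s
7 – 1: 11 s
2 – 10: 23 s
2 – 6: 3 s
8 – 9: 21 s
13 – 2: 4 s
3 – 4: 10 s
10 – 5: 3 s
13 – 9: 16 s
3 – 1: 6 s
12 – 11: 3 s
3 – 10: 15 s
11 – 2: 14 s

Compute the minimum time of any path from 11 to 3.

Shortest distances from 11:
11: 0
12: 3  (via 11)
13: 5  (via 11)
5: 6  (via 12)
2: 9  (via 13)
10: 9  (via 5)
6: 12  (via 2)
7: 13  (via 13)
9: 14  (via 10)
4: 17  (via 10)
8: 22  (via 5)
1: 24  (via 7)
3: 24  (via 10)
Shortest route: 11–12–5–10–3 = 24 s.

24 s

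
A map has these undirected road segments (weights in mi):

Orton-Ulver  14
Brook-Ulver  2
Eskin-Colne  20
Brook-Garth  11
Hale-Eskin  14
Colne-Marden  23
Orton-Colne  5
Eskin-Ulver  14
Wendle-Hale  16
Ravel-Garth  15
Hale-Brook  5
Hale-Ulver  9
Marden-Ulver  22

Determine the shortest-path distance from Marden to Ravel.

Enumerating some paths:
Marden → Colne → Orton → Ulver → Brook → Garth → Ravel: 23+5+14+2+11+15 = 70
Marden → Ulver → Brook → Garth → Ravel: 22+2+11+15 = 50
Marden → Ulver → Hale → Brook → Garth → Ravel: 22+9+5+11+15 = 62
Marden → Ulver → Eskin → Hale → Brook → Garth → Ravel: 22+14+14+5+11+15 = 81
The minimum is 50 mi via Marden → Ulver → Brook → Garth → Ravel.

50 mi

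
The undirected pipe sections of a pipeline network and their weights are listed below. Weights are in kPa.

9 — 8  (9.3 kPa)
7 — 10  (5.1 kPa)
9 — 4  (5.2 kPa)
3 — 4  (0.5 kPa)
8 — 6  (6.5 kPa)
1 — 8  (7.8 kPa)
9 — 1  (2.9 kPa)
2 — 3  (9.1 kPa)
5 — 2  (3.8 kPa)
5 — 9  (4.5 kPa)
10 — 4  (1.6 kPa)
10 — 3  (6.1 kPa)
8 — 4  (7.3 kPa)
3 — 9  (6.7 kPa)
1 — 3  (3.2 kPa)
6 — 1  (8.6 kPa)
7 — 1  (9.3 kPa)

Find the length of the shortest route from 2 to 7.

16.3 kPa

Shortest distances from 2:
2: 0
5: 3.8  (via 2)
9: 8.3  (via 5)
3: 9.1  (via 2)
4: 9.6  (via 3)
1: 11.2  (via 9)
10: 11.2  (via 4)
7: 16.3  (via 10)
Shortest route: 2 → 3 → 4 → 10 → 7 = 16.3 kPa.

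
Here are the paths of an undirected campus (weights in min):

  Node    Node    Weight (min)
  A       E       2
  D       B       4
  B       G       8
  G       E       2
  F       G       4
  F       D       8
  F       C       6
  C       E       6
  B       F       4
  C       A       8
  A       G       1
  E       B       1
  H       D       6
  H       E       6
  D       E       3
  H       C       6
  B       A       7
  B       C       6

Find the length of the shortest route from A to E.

Settle nodes by increasing distance from A:
A: 0
G: 1  (via A)
E: 2  (via A)
Shortest route: A–E = 2 min.

2 min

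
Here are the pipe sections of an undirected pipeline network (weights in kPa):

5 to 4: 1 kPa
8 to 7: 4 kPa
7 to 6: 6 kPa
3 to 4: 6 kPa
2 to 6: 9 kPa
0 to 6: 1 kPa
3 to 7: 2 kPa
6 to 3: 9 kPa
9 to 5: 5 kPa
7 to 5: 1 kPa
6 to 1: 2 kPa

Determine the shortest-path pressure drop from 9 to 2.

Running Dijkstra from 9:
9: 0
5: 5  (via 9)
4: 6  (via 5)
7: 6  (via 5)
3: 8  (via 7)
8: 10  (via 7)
6: 12  (via 7)
0: 13  (via 6)
1: 14  (via 6)
2: 21  (via 6)
Shortest route: 9 → 5 → 7 → 6 → 2 = 21 kPa.

21 kPa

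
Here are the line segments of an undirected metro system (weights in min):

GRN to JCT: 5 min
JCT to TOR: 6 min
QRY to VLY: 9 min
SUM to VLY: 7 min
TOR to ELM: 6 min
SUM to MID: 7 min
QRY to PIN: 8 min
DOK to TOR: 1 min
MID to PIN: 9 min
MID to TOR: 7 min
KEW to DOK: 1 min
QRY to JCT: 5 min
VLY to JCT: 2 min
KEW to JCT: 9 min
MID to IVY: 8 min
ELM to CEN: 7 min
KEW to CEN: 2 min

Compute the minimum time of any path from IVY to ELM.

Candidate routes:
IVY–MID–TOR–DOK–KEW–CEN–ELM: 8+7+1+1+2+7 = 26
IVY–MID–SUM–VLY–JCT–TOR–ELM: 8+7+7+2+6+6 = 36
IVY–MID–TOR–ELM: 8+7+6 = 21
Cheapest is IVY–MID–TOR–ELM at 21 min.

21 min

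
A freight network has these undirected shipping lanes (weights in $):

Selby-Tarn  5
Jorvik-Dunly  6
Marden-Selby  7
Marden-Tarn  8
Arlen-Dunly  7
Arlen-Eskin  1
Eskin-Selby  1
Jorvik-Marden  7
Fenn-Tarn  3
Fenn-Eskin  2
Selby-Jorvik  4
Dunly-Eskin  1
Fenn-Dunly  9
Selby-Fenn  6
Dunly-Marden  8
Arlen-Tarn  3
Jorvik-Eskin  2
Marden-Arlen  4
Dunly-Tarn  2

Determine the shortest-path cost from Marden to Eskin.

$5

Settle nodes by increasing distance from Marden:
Marden: 0
Arlen: 4  (via Marden)
Eskin: 5  (via Arlen)
Shortest route: Marden → Arlen → Eskin = $5.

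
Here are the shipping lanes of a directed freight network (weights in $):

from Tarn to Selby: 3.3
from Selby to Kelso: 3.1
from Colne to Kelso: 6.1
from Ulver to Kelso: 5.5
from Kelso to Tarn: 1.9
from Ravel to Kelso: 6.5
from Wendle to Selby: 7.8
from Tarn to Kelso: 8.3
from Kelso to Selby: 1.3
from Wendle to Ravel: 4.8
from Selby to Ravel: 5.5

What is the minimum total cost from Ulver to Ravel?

$12.3

Shortest distances from Ulver:
Ulver: 0
Kelso: 5.5  (via Ulver)
Selby: 6.8  (via Kelso)
Tarn: 7.4  (via Kelso)
Ravel: 12.3  (via Selby)
Shortest route: Ulver–Kelso–Selby–Ravel = $12.3.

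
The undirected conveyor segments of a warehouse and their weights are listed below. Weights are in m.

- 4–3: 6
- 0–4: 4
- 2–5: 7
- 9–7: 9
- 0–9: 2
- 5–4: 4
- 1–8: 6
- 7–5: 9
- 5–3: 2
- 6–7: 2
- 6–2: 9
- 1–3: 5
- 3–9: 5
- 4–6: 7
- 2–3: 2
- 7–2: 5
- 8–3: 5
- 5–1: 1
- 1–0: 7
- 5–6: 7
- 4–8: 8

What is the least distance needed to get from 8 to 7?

12 m

Settle nodes by increasing distance from 8:
8: 0
3: 5  (via 8)
1: 6  (via 8)
2: 7  (via 3)
5: 7  (via 3)
4: 8  (via 8)
9: 10  (via 3)
0: 12  (via 4)
7: 12  (via 2)
Shortest route: 8 → 3 → 2 → 7 = 12 m.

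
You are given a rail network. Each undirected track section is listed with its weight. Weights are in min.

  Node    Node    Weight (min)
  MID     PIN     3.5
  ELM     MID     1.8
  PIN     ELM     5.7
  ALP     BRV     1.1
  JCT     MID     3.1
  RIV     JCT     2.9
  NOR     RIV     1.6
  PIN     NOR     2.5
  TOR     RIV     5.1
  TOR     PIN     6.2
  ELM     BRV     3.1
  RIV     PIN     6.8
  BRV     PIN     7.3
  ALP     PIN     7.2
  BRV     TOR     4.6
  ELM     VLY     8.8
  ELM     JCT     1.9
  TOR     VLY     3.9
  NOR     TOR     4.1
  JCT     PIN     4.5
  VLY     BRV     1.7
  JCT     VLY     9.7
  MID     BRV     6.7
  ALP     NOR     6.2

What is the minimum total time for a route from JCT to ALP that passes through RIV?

Shortest JCT→RIV: JCT–RIV = 2.9
Shortest RIV→ALP: RIV–NOR–ALP = 7.8
Total via RIV: 2.9 + 7.8 = 10.7 min.

10.7 min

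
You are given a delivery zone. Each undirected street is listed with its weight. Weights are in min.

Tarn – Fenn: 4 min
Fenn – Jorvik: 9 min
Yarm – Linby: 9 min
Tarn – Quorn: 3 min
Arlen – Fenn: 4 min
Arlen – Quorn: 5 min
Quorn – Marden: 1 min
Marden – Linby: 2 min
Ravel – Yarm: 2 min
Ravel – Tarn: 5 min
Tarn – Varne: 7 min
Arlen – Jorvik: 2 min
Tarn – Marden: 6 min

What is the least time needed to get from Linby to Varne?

13 min

Running Dijkstra from Linby:
Linby: 0
Marden: 2  (via Linby)
Quorn: 3  (via Marden)
Tarn: 6  (via Quorn)
Arlen: 8  (via Quorn)
Yarm: 9  (via Linby)
Jorvik: 10  (via Arlen)
Fenn: 10  (via Tarn)
Ravel: 11  (via Tarn)
Varne: 13  (via Tarn)
Shortest route: Linby → Marden → Quorn → Tarn → Varne = 13 min.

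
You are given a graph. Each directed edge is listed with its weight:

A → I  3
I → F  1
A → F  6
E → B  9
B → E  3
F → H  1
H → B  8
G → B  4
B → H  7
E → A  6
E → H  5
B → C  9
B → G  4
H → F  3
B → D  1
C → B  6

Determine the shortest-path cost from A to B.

Settle nodes by increasing distance from A:
A: 0
I: 3  (via A)
F: 4  (via I)
H: 5  (via F)
B: 13  (via H)
Shortest route: A → I → F → H → B = 13.

13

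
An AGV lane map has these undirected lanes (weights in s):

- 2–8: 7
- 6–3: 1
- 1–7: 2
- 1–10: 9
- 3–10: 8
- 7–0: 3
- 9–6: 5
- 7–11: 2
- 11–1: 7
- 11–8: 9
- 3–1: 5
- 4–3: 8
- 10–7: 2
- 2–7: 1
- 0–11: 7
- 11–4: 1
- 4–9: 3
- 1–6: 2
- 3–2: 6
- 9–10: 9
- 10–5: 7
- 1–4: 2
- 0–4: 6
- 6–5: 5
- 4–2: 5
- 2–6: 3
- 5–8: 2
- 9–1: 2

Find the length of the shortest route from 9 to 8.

Shortest distances from 9:
9: 0
1: 2  (via 9)
4: 3  (via 9)
6: 4  (via 1)
7: 4  (via 1)
11: 4  (via 4)
2: 5  (via 7)
3: 5  (via 6)
10: 6  (via 7)
0: 7  (via 7)
5: 9  (via 6)
8: 11  (via 5)
Shortest route: 9 → 1 → 6 → 5 → 8 = 11 s.

11 s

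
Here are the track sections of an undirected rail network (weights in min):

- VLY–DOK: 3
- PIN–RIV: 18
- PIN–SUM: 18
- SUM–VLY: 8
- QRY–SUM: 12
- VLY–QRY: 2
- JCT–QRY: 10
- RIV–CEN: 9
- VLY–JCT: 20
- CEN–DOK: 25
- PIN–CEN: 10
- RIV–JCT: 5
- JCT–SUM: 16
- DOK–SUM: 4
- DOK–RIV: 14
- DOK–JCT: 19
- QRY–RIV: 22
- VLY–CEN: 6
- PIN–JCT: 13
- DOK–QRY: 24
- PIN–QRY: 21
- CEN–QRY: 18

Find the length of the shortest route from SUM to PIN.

18 min

Settle nodes by increasing distance from SUM:
SUM: 0
DOK: 4  (via SUM)
VLY: 7  (via DOK)
QRY: 9  (via VLY)
CEN: 13  (via VLY)
JCT: 16  (via SUM)
PIN: 18  (via SUM)
Shortest route: SUM–PIN = 18 min.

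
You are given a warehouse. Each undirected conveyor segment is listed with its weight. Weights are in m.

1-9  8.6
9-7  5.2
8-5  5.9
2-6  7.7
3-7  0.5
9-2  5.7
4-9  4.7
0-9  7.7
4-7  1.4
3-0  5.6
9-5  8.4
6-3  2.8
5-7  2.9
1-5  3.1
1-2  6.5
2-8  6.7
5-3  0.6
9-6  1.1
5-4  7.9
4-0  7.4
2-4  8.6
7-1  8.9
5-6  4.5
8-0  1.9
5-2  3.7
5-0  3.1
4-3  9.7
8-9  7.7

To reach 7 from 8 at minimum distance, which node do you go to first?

Candidate routes:
8–0–5–7: 1.9+3.1+2.9 = 7.9
8–0–5–3–7: 1.9+3.1+0.6+0.5 = 6.1
8–0–3–7: 1.9+5.6+0.5 = 8
8–5–3–7: 5.9+0.6+0.5 = 7
The minimum is 6.1 m via 8–0–5–3–7.
So from 8 the first move is to 0.

0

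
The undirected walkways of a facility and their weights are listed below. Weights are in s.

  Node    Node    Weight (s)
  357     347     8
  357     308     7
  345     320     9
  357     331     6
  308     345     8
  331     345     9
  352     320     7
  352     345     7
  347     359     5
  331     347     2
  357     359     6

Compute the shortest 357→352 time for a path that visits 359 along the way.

29 s

Best 357 to 359: 357 → 359 costing 6
Shortest 359→352: 359 → 347 → 331 → 345 → 352 = 23
Total via 359: 6 + 23 = 29 s.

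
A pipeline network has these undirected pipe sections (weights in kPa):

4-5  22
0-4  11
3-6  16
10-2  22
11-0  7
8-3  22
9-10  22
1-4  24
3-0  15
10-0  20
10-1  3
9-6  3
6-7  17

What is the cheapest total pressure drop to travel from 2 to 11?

49 kPa

Running Dijkstra from 2:
2: 0
10: 22  (via 2)
1: 25  (via 10)
0: 42  (via 10)
9: 44  (via 10)
6: 47  (via 9)
4: 49  (via 1)
11: 49  (via 0)
Shortest route: 2–10–0–11 = 49 kPa.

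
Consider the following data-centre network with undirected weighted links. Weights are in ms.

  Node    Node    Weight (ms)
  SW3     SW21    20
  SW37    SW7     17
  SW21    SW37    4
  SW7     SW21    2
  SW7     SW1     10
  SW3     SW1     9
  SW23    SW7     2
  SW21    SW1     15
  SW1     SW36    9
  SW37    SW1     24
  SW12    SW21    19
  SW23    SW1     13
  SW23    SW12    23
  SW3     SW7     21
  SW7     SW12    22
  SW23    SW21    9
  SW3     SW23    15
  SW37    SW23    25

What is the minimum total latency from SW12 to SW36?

40 ms

Enumerating some paths:
SW12–SW7–SW1–SW36: 22+10+9 = 41
SW12–SW21–SW7–SW1–SW36: 19+2+10+9 = 40
The minimum is 40 ms via SW12–SW21–SW7–SW1–SW36.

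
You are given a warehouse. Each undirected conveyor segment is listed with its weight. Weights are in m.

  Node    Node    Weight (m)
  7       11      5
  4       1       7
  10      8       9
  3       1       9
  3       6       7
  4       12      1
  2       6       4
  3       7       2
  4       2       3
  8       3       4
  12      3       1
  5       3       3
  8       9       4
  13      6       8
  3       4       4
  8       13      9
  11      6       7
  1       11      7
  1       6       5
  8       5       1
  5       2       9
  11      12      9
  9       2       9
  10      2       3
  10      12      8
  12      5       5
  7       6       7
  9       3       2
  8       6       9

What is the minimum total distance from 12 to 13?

14 m

Running Dijkstra from 12:
12: 0
3: 1  (via 12)
4: 1  (via 12)
7: 3  (via 3)
9: 3  (via 3)
2: 4  (via 4)
5: 4  (via 3)
8: 5  (via 3)
10: 7  (via 2)
1: 8  (via 4)
6: 8  (via 3)
11: 8  (via 7)
13: 14  (via 8)
Shortest route: 12 → 3 → 8 → 13 = 14 m.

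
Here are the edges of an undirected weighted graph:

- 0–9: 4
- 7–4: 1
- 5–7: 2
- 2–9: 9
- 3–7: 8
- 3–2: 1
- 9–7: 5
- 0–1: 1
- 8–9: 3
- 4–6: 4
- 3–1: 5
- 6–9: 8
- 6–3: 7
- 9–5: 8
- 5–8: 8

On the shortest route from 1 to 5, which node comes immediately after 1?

Enumerating some paths:
1–0–9–7–5: 1+4+5+2 = 12
1–0–9–5: 1+4+8 = 13
The minimum is 12 via 1–0–9–7–5.
So from 1 the first move is to 0.

0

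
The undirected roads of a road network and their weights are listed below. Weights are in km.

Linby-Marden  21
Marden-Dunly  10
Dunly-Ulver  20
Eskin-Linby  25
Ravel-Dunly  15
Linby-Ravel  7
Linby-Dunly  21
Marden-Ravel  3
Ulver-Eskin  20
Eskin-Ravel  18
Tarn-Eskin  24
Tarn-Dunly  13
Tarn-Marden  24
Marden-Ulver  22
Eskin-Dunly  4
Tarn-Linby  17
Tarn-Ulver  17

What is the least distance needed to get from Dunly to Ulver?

20 km

Running Dijkstra from Dunly:
Dunly: 0
Eskin: 4  (via Dunly)
Marden: 10  (via Dunly)
Ravel: 13  (via Marden)
Tarn: 13  (via Dunly)
Linby: 20  (via Ravel)
Ulver: 20  (via Dunly)
Shortest route: Dunly → Ulver = 20 km.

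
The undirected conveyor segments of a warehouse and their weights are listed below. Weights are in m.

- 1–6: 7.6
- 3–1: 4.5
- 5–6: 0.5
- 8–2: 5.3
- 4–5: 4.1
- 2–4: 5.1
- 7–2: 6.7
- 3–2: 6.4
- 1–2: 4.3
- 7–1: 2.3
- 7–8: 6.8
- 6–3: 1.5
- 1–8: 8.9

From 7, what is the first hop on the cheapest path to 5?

1

Candidate routes:
7 → 1 → 6 → 5: 2.3+7.6+0.5 = 10.4
7 → 1 → 3 → 6 → 5: 2.3+4.5+1.5+0.5 = 8.8
The minimum is 8.8 m via 7 → 1 → 3 → 6 → 5.
So from 7 the first move is to 1.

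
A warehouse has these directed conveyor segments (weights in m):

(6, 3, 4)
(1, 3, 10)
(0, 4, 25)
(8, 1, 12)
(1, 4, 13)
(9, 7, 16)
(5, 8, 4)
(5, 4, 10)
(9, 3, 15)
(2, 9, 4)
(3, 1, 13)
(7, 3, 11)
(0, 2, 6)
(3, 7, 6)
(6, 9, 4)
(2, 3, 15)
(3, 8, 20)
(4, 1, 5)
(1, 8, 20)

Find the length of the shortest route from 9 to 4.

Shortest distances from 9:
9: 0
3: 15  (via 9)
7: 16  (via 9)
1: 28  (via 3)
8: 35  (via 3)
4: 41  (via 1)
Shortest route: 9–3–1–4 = 41 m.

41 m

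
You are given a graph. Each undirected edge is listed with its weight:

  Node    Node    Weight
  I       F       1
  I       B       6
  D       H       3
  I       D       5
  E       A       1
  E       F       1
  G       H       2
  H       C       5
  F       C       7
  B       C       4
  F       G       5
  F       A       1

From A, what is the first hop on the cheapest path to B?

Compare a few routes:
A - E - F - I - B: 1+1+1+6 = 9
A - F - I - B: 1+1+6 = 8
Cheapest is A - F - I - B at 8.
So from A the first move is to F.

F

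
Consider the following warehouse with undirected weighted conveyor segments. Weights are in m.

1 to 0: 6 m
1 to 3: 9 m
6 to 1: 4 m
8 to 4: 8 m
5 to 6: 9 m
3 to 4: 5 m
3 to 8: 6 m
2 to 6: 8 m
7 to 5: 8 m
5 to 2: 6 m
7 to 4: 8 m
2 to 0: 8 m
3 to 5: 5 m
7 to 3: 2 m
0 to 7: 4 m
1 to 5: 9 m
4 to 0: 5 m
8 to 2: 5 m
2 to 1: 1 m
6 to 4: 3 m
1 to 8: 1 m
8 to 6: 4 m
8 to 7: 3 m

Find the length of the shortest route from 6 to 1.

Shortest distances from 6:
6: 0
4: 3  (via 6)
1: 4  (via 6)
Shortest route: 6 → 1 = 4 m.

4 m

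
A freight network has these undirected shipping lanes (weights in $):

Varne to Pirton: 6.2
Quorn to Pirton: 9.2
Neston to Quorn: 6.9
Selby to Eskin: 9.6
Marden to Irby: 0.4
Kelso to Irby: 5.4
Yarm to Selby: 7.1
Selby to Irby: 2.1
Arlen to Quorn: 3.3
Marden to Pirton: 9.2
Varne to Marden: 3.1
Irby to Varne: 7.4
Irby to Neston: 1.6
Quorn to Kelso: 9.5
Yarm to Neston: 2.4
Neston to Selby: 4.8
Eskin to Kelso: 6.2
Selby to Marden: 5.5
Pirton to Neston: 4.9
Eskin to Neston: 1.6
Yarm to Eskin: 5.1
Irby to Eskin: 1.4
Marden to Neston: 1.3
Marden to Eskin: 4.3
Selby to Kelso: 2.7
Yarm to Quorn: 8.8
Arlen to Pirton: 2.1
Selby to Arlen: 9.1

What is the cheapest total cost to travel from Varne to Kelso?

$8.3

Settle nodes by increasing distance from Varne:
Varne: 0
Marden: 3.1  (via Varne)
Irby: 3.5  (via Marden)
Neston: 4.4  (via Marden)
Eskin: 4.9  (via Irby)
Selby: 5.6  (via Irby)
Pirton: 6.2  (via Varne)
Yarm: 6.8  (via Neston)
Arlen: 8.3  (via Pirton)
Kelso: 8.3  (via Selby)
Shortest route: Varne–Marden–Irby–Selby–Kelso = $8.3.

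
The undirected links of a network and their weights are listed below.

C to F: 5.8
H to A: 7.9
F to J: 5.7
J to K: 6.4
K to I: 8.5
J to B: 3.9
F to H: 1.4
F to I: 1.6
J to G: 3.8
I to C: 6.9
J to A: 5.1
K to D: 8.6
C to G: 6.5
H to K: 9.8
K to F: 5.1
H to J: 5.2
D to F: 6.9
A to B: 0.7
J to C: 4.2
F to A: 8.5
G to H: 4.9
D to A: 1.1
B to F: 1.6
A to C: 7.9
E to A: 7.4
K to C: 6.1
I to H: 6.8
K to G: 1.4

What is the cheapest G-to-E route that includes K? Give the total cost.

Shortest G→K: G → K = 1.4
Shortest K→E: K → F → B → A → E = 14.8
Total via K: 1.4 + 14.8 = 16.2.

16.2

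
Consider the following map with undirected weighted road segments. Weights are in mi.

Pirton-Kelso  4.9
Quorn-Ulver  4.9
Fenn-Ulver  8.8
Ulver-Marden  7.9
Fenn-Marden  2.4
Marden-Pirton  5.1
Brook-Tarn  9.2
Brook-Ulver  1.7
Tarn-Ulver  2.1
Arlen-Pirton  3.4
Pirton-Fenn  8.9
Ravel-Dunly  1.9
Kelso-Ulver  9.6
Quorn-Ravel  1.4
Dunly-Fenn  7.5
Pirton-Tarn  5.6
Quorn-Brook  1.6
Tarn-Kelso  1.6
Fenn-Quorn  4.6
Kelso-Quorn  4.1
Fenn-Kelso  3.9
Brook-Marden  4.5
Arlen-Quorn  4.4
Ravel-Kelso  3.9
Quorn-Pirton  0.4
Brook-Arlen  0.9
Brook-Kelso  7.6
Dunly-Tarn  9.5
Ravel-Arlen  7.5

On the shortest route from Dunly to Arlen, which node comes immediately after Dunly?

Ravel

Compare a few routes:
Dunly–Ravel–Quorn–Brook–Arlen: 1.9+1.4+1.6+0.9 = 5.8
Dunly–Ravel–Quorn–Pirton–Arlen: 1.9+1.4+0.4+3.4 = 7.1
The minimum is 5.8 mi via Dunly–Ravel–Quorn–Brook–Arlen.
So from Dunly the first move is to Ravel.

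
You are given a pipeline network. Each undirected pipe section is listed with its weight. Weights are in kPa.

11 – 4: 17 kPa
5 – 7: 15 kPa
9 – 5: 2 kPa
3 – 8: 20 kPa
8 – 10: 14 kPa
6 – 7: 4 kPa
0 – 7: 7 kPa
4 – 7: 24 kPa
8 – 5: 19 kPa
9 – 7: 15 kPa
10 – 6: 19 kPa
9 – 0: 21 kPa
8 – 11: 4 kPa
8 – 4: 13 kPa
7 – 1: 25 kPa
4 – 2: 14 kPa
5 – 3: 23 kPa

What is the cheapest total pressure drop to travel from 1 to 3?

63 kPa

Candidate routes:
1–7–5–8–3: 25+15+19+20 = 79
1–7–0–9–5–3: 25+7+21+2+23 = 78
1–7–9–5–3: 25+15+2+23 = 65
1–7–5–3: 25+15+23 = 63
Cheapest is 1–7–5–3 at 63 kPa.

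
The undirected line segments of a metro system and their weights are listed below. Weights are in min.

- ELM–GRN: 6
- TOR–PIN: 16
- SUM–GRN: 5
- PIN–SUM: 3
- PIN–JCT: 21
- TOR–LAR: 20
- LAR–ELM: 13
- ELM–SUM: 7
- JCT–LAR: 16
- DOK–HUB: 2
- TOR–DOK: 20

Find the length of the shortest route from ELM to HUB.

Settle nodes by increasing distance from ELM:
ELM: 0
GRN: 6  (via ELM)
SUM: 7  (via ELM)
PIN: 10  (via SUM)
LAR: 13  (via ELM)
TOR: 26  (via PIN)
JCT: 29  (via LAR)
DOK: 46  (via TOR)
HUB: 48  (via DOK)
Shortest route: ELM → SUM → PIN → TOR → DOK → HUB = 48 min.

48 min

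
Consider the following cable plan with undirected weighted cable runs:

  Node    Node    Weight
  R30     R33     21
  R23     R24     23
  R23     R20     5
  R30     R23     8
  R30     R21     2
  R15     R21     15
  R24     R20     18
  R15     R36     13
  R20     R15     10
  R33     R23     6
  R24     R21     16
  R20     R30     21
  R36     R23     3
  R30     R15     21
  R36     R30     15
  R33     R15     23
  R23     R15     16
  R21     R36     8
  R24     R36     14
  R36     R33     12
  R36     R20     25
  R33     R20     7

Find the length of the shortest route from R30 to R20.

13

Running Dijkstra from R30:
R30: 0
R21: 2  (via R30)
R23: 8  (via R30)
R36: 10  (via R21)
R20: 13  (via R23)
Shortest route: R30–R23–R20 = 13.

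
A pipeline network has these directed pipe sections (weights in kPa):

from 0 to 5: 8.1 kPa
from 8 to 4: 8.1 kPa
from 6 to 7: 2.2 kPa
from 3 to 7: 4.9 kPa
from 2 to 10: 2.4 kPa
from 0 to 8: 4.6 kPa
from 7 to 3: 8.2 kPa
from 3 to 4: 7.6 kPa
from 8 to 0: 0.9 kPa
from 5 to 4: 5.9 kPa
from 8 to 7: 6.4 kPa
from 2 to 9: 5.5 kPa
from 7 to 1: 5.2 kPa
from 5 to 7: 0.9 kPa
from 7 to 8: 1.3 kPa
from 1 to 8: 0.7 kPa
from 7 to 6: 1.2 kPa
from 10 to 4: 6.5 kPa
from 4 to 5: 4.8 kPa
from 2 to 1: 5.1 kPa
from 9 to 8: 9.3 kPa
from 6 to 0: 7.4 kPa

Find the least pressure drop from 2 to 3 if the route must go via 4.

22.8 kPa

Shortest 2→4: 2 → 10 → 4 = 8.9
Best 4 to 3: 4 → 5 → 7 → 3 costing 13.9
Total via 4: 8.9 + 13.9 = 22.8 kPa.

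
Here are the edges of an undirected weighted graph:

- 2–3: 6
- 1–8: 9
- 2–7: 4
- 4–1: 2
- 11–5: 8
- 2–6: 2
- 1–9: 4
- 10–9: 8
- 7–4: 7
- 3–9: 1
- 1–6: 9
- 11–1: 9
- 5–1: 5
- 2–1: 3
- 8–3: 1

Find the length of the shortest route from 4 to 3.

Enumerating some paths:
4 - 7 - 2 - 3: 7+4+6 = 17
4 - 1 - 8 - 3: 2+9+1 = 12
4 - 1 - 9 - 3: 2+4+1 = 7
4 - 1 - 2 - 3: 2+3+6 = 11
The minimum is 7 via 4 - 1 - 9 - 3.

7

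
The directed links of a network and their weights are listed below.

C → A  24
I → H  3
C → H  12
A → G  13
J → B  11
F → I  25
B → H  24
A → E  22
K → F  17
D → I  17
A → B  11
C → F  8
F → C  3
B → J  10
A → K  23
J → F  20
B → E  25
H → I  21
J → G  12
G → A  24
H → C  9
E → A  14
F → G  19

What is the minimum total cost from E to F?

Candidate routes:
E - A - K - F: 14+23+17 = 54
E - A - B - H - C - F: 14+11+24+9+8 = 66
E - A - B - J - F: 14+11+10+20 = 55
Cheapest is E - A - K - F at 54.

54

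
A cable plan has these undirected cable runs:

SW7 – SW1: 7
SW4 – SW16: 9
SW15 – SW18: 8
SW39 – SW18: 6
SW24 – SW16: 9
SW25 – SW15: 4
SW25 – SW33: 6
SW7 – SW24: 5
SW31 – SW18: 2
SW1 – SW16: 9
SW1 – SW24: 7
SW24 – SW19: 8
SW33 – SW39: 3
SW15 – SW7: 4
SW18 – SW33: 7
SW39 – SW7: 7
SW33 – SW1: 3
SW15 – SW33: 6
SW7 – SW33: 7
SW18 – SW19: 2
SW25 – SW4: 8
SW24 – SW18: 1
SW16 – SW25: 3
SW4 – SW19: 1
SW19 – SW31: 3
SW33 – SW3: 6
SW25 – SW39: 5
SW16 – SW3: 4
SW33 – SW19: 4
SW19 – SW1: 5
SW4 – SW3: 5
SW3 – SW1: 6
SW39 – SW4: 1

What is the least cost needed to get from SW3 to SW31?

9

Settle nodes by increasing distance from SW3:
SW3: 0
SW16: 4  (via SW3)
SW4: 5  (via SW3)
SW39: 6  (via SW4)
SW1: 6  (via SW3)
SW33: 6  (via SW3)
SW19: 6  (via SW4)
SW25: 7  (via SW16)
SW18: 8  (via SW19)
SW31: 9  (via SW19)
Shortest route: SW3 → SW4 → SW19 → SW31 = 9.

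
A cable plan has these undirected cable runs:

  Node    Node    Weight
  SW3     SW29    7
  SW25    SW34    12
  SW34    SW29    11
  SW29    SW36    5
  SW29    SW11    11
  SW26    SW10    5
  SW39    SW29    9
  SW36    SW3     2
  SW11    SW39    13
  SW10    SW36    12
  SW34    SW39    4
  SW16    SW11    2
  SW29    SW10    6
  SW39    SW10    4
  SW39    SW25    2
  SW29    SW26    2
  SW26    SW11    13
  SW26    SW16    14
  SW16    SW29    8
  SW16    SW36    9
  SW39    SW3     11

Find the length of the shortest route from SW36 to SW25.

Running Dijkstra from SW36:
SW36: 0
SW3: 2  (via SW36)
SW29: 5  (via SW36)
SW26: 7  (via SW29)
SW16: 9  (via SW36)
SW10: 11  (via SW29)
SW11: 11  (via SW16)
SW39: 13  (via SW3)
SW25: 15  (via SW39)
Shortest route: SW36 → SW3 → SW39 → SW25 = 15.

15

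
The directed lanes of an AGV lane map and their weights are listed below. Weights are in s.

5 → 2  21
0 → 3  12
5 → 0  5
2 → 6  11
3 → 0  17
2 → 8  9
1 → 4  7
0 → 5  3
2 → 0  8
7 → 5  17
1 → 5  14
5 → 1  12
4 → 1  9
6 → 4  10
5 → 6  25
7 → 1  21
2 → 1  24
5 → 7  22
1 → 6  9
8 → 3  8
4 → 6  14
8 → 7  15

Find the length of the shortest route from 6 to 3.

50 s

Settle nodes by increasing distance from 6:
6: 0
4: 10  (via 6)
1: 19  (via 4)
5: 33  (via 1)
0: 38  (via 5)
3: 50  (via 0)
Shortest route: 6 → 4 → 1 → 5 → 0 → 3 = 50 s.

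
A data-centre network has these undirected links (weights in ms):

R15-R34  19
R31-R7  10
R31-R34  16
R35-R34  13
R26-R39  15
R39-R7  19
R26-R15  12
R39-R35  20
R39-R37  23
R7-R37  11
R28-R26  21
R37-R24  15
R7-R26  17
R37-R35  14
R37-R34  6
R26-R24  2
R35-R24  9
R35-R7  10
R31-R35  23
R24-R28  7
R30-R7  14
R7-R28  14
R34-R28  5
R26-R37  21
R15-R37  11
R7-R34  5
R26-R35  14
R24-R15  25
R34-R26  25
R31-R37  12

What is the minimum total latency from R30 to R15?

Candidate routes:
R30–R7–R34–R15: 14+5+19 = 38
R30–R7–R37–R15: 14+11+11 = 36
Cheapest is R30–R7–R37–R15 at 36 ms.

36 ms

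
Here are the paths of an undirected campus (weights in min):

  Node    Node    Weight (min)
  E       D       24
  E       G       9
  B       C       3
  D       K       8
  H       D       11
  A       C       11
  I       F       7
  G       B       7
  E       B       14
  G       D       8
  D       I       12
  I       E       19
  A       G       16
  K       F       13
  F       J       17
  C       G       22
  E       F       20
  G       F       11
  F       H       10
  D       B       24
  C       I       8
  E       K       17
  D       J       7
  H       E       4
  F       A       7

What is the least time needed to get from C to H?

21 min

Candidate routes:
C–B–E–H: 3+14+4 = 21
C–I–F–H: 8+7+10 = 25
C–B–G–E–H: 3+7+9+4 = 23
C–A–F–H: 11+7+10 = 28
The minimum is 21 min via C–B–E–H.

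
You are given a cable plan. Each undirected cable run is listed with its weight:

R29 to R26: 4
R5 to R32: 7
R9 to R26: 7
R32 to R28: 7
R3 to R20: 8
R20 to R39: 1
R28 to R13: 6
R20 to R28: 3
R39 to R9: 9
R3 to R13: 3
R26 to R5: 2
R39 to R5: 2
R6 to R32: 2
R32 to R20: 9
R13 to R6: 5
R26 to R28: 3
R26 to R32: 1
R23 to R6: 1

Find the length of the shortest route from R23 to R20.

Running Dijkstra from R23:
R23: 0
R6: 1  (via R23)
R32: 3  (via R6)
R26: 4  (via R32)
R13: 6  (via R6)
R5: 6  (via R26)
R28: 7  (via R26)
R29: 8  (via R26)
R39: 8  (via R5)
R3: 9  (via R13)
R20: 9  (via R39)
Shortest route: R23–R6–R32–R26–R5–R39–R20 = 9.

9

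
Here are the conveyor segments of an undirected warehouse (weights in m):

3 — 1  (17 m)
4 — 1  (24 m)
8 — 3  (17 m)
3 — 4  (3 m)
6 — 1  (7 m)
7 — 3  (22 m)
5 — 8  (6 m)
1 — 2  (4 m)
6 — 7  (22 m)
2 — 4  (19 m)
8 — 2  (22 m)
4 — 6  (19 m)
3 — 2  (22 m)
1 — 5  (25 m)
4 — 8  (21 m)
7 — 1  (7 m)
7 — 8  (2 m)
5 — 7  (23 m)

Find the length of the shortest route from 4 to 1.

Compare a few routes:
4 → 3 → 1: 3+17 = 20
4 → 1: 24 = 24
4 → 6 → 1: 19+7 = 26
4 → 2 → 1: 19+4 = 23
Cheapest is 4 → 3 → 1 at 20 m.

20 m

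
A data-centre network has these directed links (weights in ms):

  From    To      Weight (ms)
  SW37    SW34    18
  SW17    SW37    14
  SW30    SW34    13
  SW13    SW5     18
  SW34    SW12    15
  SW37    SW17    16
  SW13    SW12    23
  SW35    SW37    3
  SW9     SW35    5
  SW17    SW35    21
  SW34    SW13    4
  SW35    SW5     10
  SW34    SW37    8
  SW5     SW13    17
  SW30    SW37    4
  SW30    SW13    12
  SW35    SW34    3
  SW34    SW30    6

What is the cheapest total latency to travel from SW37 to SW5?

40 ms

Shortest distances from SW37:
SW37: 0
SW17: 16  (via SW37)
SW34: 18  (via SW37)
SW13: 22  (via SW34)
SW30: 24  (via SW34)
SW12: 33  (via SW34)
SW35: 37  (via SW17)
SW5: 40  (via SW13)
Shortest route: SW37–SW34–SW13–SW5 = 40 ms.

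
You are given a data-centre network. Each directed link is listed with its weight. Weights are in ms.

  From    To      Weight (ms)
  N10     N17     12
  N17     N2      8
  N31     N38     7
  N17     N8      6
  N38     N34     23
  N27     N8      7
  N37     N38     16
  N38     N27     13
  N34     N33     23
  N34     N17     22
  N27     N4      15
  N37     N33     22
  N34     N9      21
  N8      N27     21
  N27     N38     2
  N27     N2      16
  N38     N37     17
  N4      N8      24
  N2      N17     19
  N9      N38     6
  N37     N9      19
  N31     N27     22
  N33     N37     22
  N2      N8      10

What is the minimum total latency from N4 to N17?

Running Dijkstra from N4:
N4: 0
N8: 24  (via N4)
N27: 45  (via N8)
N38: 47  (via N27)
N2: 61  (via N27)
N37: 64  (via N38)
N34: 70  (via N38)
N17: 80  (via N2)
Shortest route: N4–N8–N27–N2–N17 = 80 ms.

80 ms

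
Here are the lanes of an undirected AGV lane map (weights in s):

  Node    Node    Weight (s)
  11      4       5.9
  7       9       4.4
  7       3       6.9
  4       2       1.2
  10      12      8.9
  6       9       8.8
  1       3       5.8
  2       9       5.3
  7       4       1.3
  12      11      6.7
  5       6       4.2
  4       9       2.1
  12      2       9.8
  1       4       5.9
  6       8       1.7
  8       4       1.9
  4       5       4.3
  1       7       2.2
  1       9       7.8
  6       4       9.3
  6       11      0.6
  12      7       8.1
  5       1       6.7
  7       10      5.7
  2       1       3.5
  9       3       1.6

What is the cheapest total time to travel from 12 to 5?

Running Dijkstra from 12:
12: 0
11: 6.7  (via 12)
6: 7.3  (via 11)
7: 8.1  (via 12)
10: 8.9  (via 12)
8: 9  (via 6)
4: 9.4  (via 7)
2: 9.8  (via 12)
1: 10.3  (via 7)
5: 11.5  (via 6)
Shortest route: 12–11–6–5 = 11.5 s.

11.5 s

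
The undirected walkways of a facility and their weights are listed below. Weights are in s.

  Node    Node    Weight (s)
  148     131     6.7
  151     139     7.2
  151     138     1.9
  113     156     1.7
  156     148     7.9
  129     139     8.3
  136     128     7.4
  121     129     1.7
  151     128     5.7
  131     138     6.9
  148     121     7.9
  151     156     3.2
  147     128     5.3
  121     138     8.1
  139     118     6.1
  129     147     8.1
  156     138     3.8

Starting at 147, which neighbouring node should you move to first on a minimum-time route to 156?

Compare a few routes:
147–128–151–156: 5.3+5.7+3.2 = 14.2
147–129–121–138–156: 8.1+1.7+8.1+3.8 = 21.7
147–128–151–138–156: 5.3+5.7+1.9+3.8 = 16.7
Cheapest is 147–128–151–156 at 14.2 s.
So from 147 the first move is to 128.

128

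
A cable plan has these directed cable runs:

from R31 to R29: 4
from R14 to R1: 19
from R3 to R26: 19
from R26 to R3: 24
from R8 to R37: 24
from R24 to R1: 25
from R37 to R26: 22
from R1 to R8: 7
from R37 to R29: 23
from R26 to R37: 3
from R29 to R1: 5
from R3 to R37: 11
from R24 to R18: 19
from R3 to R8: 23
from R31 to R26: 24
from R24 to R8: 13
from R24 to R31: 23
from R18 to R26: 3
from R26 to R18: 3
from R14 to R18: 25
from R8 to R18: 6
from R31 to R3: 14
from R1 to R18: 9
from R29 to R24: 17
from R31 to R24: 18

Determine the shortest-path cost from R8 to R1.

40

Compare a few routes:
R8 → R37 → R29 → R1: 24+23+5 = 52
R8 → R18 → R26 → R37 → R29 → R1: 6+3+3+23+5 = 40
R8 → R18 → R26 → R3 → R37 → R29 → R1: 6+3+24+11+23+5 = 72
The minimum is 40 via R8 → R18 → R26 → R37 → R29 → R1.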